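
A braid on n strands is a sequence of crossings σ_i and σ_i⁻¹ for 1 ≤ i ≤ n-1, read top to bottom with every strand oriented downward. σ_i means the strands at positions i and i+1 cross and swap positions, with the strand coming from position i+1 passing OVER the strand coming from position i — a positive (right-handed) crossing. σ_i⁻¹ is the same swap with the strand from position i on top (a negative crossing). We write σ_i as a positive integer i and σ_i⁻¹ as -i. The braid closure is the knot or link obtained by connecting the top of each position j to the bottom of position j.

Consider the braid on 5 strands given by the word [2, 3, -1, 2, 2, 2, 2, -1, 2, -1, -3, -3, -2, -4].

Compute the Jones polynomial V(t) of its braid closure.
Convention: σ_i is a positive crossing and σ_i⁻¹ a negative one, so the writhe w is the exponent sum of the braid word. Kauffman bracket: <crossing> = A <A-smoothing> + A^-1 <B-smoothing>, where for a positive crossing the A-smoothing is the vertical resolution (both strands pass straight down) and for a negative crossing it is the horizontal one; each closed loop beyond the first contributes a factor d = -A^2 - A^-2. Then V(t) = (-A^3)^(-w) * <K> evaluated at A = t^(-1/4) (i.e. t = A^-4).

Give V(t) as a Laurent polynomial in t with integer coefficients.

-t^6 + 2*t^5 - 3*t^4 + 4*t^3 - 4*t^2 + 4*t - 2 + 2*t^-1 - t^-2

Derivation:
The presented braid s2 s3 s1^-1 s2 s2 s2 s2 s1^-1 s2 s1^-1 s3^-1 s3^-1 s2^-1 s4^-1 on 5 strands reduces by inverse Markov moves (closure unchanged at each step):
  Destabilize: the word has the form β·s4^-1 where s4^-1 occurs only as the final letter (β ∈ B_4); drop it and the last strand → 4 strands.
  Deconjugate: the word is γ·β·γ⁻¹ with γ = s2 s3 (prefix) and γ⁻¹ = s3^-1 s2^-1 (suffix); strip both.
  Destabilize: the word has the form β·s3^-1 where s3^-1 occurs only as the final letter (β ∈ B_3); drop it and the last strand → 3 strands.
Reduced to β = s1^-1 s2 s2 s2 s2 s1^-1 s2 s1^-1 on 3 strands, 8 crossings.
Compute on β:
Braid: s1^-1 s2 s2 s2 s2 s1^-1 s2 s1^-1 on 3 strands, 8 crossings.
Writhe w = (#positive) - (#negative) = 5 - 3 = 2.
State-sum expansion of <K>. There are 2^8 = 256 states.
For each crossing: s=0 is the vertical smoothing, s=1 horizontal. Crossing k contributes A^(sign_k * (1 - 2*s_k)); loop factor d = -A^2 - A^-2.
Tabulate the states by total A-exponent and number of loops L (A-exp: L × count):
  A^8: L=4 ×1
  A^6: L=3 ×8
  A^4: L=2 ×22, L=4 ×6
  A^2: L=1 ×23, L=3 ×29, L=5 ×4
  A^0: L=2 ×47, L=4 ×22, L=6 ×1
  A^-2: L=3 ×48, L=5 ×8
  A^-4: L=4 ×27, L=6 ×1
  A^-6: L=5 ×8
  A^-8: L=6 ×1
Each group contributes A^e * Σ count * d^(L-1):
Powers of d = -A^2 - A^-2: d^2 = A^4 + 2 + A^-4; d^3 = -A^6 - 3*A^2 - 3*A^-2 - A^-6; d^4 = A^8 + 4*A^4 + 6 + 4*A^-4 + A^-8; d^5 = -A^10 - 5*A^6 - 10*A^2 - 10*A^-2 - 5*A^-6 - A^-10.
  A^8 * (d^3) = -A^14 - 3*A^10 - 3*A^6 - A^2
  A^6 * (8*d^2) = 8*A^10 + 16*A^6 + 8*A^2
  A^4 * (22*d + 6*d^3) = -6*A^10 - 40*A^6 - 40*A^2 - 6*A^-2
  A^2 * (23 + 29*d^2 + 4*d^4) = 4*A^10 + 45*A^6 + 105*A^2 + 45*A^-2 + 4*A^-6
  A^0 * (47*d + 22*d^3 + d^5) = -A^10 - 27*A^6 - 123*A^2 - 123*A^-2 - 27*A^-6 - A^-10
  A^-2 * (48*d^2 + 8*d^4) = 8*A^6 + 80*A^2 + 144*A^-2 + 80*A^-6 + 8*A^-10
  A^-4 * (27*d^3 + d^5) = -A^6 - 32*A^2 - 91*A^-2 - 91*A^-6 - 32*A^-10 - A^-14
  A^-6 * (8*d^4) = 8*A^2 + 32*A^-2 + 48*A^-6 + 32*A^-10 + 8*A^-14
  A^-8 * (d^5) = -A^2 - 5*A^-2 - 10*A^-6 - 10*A^-10 - 5*A^-14 - A^-18
Summing the groups: <K> = -A^14 + 2*A^10 - 2*A^6 + 4*A^2 - 4*A^-2 + 4*A^-6 - 3*A^-10 + 2*A^-14 - A^-18
Normalise by the writhe: (-A^3)^(-w) = (-A^3)^(-2) = A^-6, so f(A) = A^-6 * <K> = -A^8 + 2*A^4 - 2 + 4*A^-4 - 4*A^-8 + 4*A^-12 - 3*A^-16 + 2*A^-20 - A^-24.
Substitute A = t^(-1/4), i.e. A^e → t^(-e/4): V(t) = -t^6 + 2*t^5 - 3*t^4 + 4*t^3 - 4*t^2 + 4*t - 2 + 2*t^-1 - t^-2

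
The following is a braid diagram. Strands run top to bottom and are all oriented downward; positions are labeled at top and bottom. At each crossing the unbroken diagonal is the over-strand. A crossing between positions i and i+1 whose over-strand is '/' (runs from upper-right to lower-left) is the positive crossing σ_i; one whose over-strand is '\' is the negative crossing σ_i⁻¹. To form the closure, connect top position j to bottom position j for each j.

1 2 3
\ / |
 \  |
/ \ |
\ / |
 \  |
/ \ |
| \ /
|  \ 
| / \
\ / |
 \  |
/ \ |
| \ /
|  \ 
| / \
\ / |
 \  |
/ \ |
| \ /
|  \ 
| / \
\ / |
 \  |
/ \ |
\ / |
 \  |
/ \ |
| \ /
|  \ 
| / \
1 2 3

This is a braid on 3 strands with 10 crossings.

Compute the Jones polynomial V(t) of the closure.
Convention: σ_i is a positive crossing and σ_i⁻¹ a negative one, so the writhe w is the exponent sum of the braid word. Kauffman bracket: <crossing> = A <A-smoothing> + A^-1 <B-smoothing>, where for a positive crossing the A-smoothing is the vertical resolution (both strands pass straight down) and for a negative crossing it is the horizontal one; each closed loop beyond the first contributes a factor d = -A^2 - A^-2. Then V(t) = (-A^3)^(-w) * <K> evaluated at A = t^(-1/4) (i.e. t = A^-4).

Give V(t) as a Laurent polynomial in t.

t^-4 + t^-6 - t^-10

Derivation:
Reading the diagram top to bottom ('/'-over between positions i,i+1 = s_i, '\'-over = s_i^-1): braid word = s1^-1 s1^-1 s2^-1 s1^-1 s2^-1 s1^-1 s2^-1 s1^-1 s1^-1 s2^-1.
Braid: s1^-1 s1^-1 s2^-1 s1^-1 s2^-1 s1^-1 s2^-1 s1^-1 s1^-1 s2^-1 on 3 strands, 10 crossings.
Writhe w = (#positive) - (#negative) = 0 - 10 = -10.
State-sum expansion of <K>. There are 2^10 = 1024 states.
Smooth each crossing (0=||, 1=⌣⌢); contribution A^(Σ sign_k(1-2s_k)) * d^(L-1).
Tabulate the states by total A-exponent and number of loops L (A-exp: L × count):
  A^10: L=3 ×1
  A^8: L=2 ×4, L=4 ×6
  A^6: L=1 ×4, L=3 ×30, L=5 ×11
  A^4: L=2 ×48, L=4 ×65, L=6 ×7
  A^2: L=1 ×24, L=3 ×140, L=5 ×45, L=7 ×1
  A^0: L=2 ×129, L=4 ×117, L=6 ×6
  A^-2: L=1 ×43, L=3 ×151, L=5 ×16
  A^-4: L=2 ×96, L=4 ×24
  A^-6: L=1 ×24, L=3 ×21
  A^-8: L=2 ×10
  A^-10: L=3 ×1
Each group contributes A^e * Σ count * d^(L-1):
Powers of d = -A^2 - A^-2: d^2 = A^4 + 2 + A^-4; d^3 = -A^6 - 3*A^2 - 3*A^-2 - A^-6; d^4 = A^8 + 4*A^4 + 6 + 4*A^-4 + A^-8; d^5 = -A^10 - 5*A^6 - 10*A^2 - 10*A^-2 - 5*A^-6 - A^-10; d^6 = A^12 + 6*A^8 + 15*A^4 + 20 + 15*A^-4 + 6*A^-8 + A^-12.
  A^10 * (d^2) = A^14 + 2*A^10 + A^6
  A^8 * (4*d + 6*d^3) = -6*A^14 - 22*A^10 - 22*A^6 - 6*A^2
  A^6 * (4 + 30*d^2 + 11*d^4) = 11*A^14 + 74*A^10 + 130*A^6 + 74*A^2 + 11*A^-2
  A^4 * (48*d + 65*d^3 + 7*d^5) = -7*A^14 - 100*A^10 - 313*A^6 - 313*A^2 - 100*A^-2 - 7*A^-6
  A^2 * (24 + 140*d^2 + 45*d^4 + d^6) = A^14 + 51*A^10 + 335*A^6 + 594*A^2 + 335*A^-2 + 51*A^-6 + A^-10
  A^0 * (129*d + 117*d^3 + 6*d^5) = -6*A^10 - 147*A^6 - 540*A^2 - 540*A^-2 - 147*A^-6 - 6*A^-10
  A^-2 * (43 + 151*d^2 + 16*d^4) = 16*A^6 + 215*A^2 + 441*A^-2 + 215*A^-6 + 16*A^-10
  A^-4 * (96*d + 24*d^3) = -24*A^2 - 168*A^-2 - 168*A^-6 - 24*A^-10
  A^-6 * (24 + 21*d^2) = 21*A^-2 + 66*A^-6 + 21*A^-10
  A^-8 * (10*d) = -10*A^-6 - 10*A^-10
  A^-10 * (d^2) = A^-6 + 2*A^-10 + A^-14
Summing the groups: <K> = -A^10 + A^-6 + A^-14
Normalise by the writhe: (-A^3)^(-w) = (-A^3)^(10) = A^30, so f(A) = A^30 * <K> = -A^40 + A^24 + A^16.
Substitute A = t^(-1/4), i.e. A^e → t^(-e/4): V(t) = t^-4 + t^-6 - t^-10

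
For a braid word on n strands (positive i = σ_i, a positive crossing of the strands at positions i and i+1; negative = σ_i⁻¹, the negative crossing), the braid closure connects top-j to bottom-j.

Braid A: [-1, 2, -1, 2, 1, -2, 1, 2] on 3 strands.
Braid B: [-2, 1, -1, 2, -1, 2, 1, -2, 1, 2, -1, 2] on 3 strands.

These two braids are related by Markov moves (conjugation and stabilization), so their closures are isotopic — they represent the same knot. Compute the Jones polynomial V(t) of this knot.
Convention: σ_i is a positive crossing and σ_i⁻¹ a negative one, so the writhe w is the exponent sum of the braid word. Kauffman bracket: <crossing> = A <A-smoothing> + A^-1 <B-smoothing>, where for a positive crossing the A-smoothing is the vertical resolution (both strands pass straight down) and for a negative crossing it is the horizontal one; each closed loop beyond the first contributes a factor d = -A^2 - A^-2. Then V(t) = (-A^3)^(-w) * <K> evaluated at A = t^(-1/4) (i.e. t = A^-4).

-t^5 + t^4 - t^3 + 2*t^2 - t + 2 - t^-1

Derivation:
Markov-equivalent braids have isotopic closures, hence identical knot invariants. Strip the Markov moves from each word to reach a common short braid β, then compute V(t) once on β.
Braid A: s1^-1 s2 s1^-1 s2 s1 s2^-1 s1 s2 on 3 strands has no conjugating prefix/suffix or stabilization to strip; take β = s1^-1 s2 s1^-1 s2 s1 s2^-1 s1 s2.
Braid B: s2^-1 s1 s1^-1 s2 s1^-1 s2 s1 s2^-1 s1 s2 s1^-1 s2 on 3 strands reduces by inverse Markov moves (closure unchanged at each step):
  Deconjugate: the word is γ·β·γ⁻¹ with γ = s2^-1 s1 (prefix) and γ⁻¹ = s1^-1 s2 (suffix); strip both.
Reduced to β = s1^-1 s2 s1^-1 s2 s1 s2^-1 s1 s2 on 3 strands, 8 crossings.
Both give the same β = s1^-1 s2 s1^-1 s2 s1 s2^-1 s1 s2 on 3 strands, so one state sum suffices:
Braid: s1^-1 s2 s1^-1 s2 s1 s2^-1 s1 s2 on 3 strands, 8 crossings.
Writhe w = (#positive) - (#negative) = 5 - 3 = 2.
Enumerate smoothing states for the bracket polynomial. There are 2^8 = 256 states.
Smooth each crossing (0=||, 1=⌣⌢); contribution A^(Σ sign_k(1-2s_k)) * d^(L-1).
Tabulate the states by total A-exponent and number of loops L (A-exp: L × count):
  A^8: L=2 ×1
  A^6: L=1 ×3, L=3 ×5
  A^4: L=2 ×22, L=4 ×6
  A^2: L=1 ×18, L=3 ×37, L=5 ×1
  A^0: L=2 ×58, L=4 ×12
  A^-2: L=1 ×24, L=3 ×31, L=5 ×1
  A^-4: L=2 ×23, L=4 ×5
  A^-6: L=3 ×8
  A^-8: L=4 ×1
Each group contributes A^e * Σ count * d^(L-1):
Powers of d = -A^2 - A^-2: d^2 = A^4 + 2 + A^-4; d^3 = -A^6 - 3*A^2 - 3*A^-2 - A^-6; d^4 = A^8 + 4*A^4 + 6 + 4*A^-4 + A^-8.
  A^8 * (d) = -A^10 - A^6
  A^6 * (3 + 5*d^2) = 5*A^10 + 13*A^6 + 5*A^2
  A^4 * (22*d + 6*d^3) = -6*A^10 - 40*A^6 - 40*A^2 - 6*A^-2
  A^2 * (18 + 37*d^2 + d^4) = A^10 + 41*A^6 + 98*A^2 + 41*A^-2 + A^-6
  A^0 * (58*d + 12*d^3) = -12*A^6 - 94*A^2 - 94*A^-2 - 12*A^-6
  A^-2 * (24 + 31*d^2 + d^4) = A^6 + 35*A^2 + 92*A^-2 + 35*A^-6 + A^-10
  A^-4 * (23*d + 5*d^3) = -5*A^2 - 38*A^-2 - 38*A^-6 - 5*A^-10
  A^-6 * (8*d^2) = 8*A^-2 + 16*A^-6 + 8*A^-10
  A^-8 * (d^3) = -A^-2 - 3*A^-6 - 3*A^-10 - A^-14
Summing the groups: <K> = -A^10 + 2*A^6 - A^2 + 2*A^-2 - A^-6 + A^-10 - A^-14
Normalise by the writhe: (-A^3)^(-w) = (-A^3)^(-2) = A^-6, so f(A) = A^-6 * <K> = -A^4 + 2 - A^-4 + 2*A^-8 - A^-12 + A^-16 - A^-20.
Substitute A = t^(-1/4), i.e. A^e → t^(-e/4): V(t) = -t^5 + t^4 - t^3 + 2*t^2 - t + 2 - t^-1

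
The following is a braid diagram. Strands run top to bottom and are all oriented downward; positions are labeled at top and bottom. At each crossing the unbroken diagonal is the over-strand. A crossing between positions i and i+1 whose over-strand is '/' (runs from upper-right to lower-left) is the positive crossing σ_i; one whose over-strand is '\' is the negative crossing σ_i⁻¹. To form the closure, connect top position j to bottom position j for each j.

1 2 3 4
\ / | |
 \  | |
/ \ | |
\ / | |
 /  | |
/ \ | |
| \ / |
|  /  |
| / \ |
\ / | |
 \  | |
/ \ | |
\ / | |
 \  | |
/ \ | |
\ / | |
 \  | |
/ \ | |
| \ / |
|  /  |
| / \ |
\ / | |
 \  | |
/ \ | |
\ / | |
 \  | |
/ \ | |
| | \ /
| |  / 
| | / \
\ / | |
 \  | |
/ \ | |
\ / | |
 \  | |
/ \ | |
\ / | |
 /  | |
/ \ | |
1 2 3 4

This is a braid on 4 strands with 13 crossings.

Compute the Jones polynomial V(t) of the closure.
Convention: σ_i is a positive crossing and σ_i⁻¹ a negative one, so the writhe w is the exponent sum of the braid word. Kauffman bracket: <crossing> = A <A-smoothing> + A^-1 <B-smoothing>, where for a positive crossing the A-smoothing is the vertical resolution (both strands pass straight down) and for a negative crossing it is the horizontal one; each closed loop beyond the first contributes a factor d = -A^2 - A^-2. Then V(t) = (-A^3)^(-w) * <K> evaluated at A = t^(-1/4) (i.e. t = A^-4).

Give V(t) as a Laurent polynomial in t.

1 - t^-1 + 3*t^-2 - 3*t^-3 + 3*t^-4 - 4*t^-5 + 3*t^-6 - 2*t^-7 + t^-8

Derivation:
Reading the diagram top to bottom ('/'-over between positions i,i+1 = s_i, '\'-over = s_i^-1): braid word = s1^-1 s1 s2 s1^-1 s1^-1 s1^-1 s2 s1^-1 s1^-1 s3 s1^-1 s1^-1 s1.
The presented braid s1^-1 s1 s2 s1^-1 s1^-1 s1^-1 s2 s1^-1 s1^-1 s3 s1^-1 s1^-1 s1 on 4 strands reduces by inverse Markov moves (closure unchanged at each step):
  Deconjugate: the word is γ·β·γ⁻¹ with γ = s1^-1 s1 (prefix) and γ⁻¹ = s1^-1 s1 (suffix); strip both.
Reduced to β = s2 s1^-1 s1^-1 s1^-1 s2 s1^-1 s1^-1 s3 s1^-1 on 4 strands, 9 crossings.
Compute on β:
Braid: s2 s1^-1 s1^-1 s1^-1 s2 s1^-1 s1^-1 s3 s1^-1 on 4 strands, 9 crossings.
Writhe w = (#positive) - (#negative) = 3 - 6 = -3.
Enumerate smoothing states for the bracket polynomial. There are 2^9 = 512 states.
For each crossing: s=0 is the vertical smoothing, s=1 horizontal. Crossing k contributes A^(sign_k * (1 - 2*s_k)); loop factor d = -A^2 - A^-2.
Tabulate the states by total A-exponent and number of loops L (A-exp: L × count):
  A^9: L=8 ×1
  A^7: L=7 ×9
  A^5: L=6 ×36
  A^3: L=5 ×84
  A^1: L=4 ×126
  A^-1: L=3 ×124, L=5 ×2
  A^-3: L=2 ×75, L=4 ×9
  A^-5: L=1 ×21, L=3 ×15
  A^-7: L=2 ×8, L=4 ×1
  A^-9: L=3 ×1
Each group contributes A^e * Σ count * d^(L-1):
Powers of d = -A^2 - A^-2: d^2 = A^4 + 2 + A^-4; d^3 = -A^6 - 3*A^2 - 3*A^-2 - A^-6; d^4 = A^8 + 4*A^4 + 6 + 4*A^-4 + A^-8; d^5 = -A^10 - 5*A^6 - 10*A^2 - 10*A^-2 - 5*A^-6 - A^-10; d^6 = A^12 + 6*A^8 + 15*A^4 + 20 + 15*A^-4 + 6*A^-8 + A^-12; d^7 = -A^14 - 7*A^10 - 21*A^6 - 35*A^2 - 35*A^-2 - 21*A^-6 - 7*A^-10 - A^-14.
  A^9 * (d^7) = -A^23 - 7*A^19 - 21*A^15 - 35*A^11 - 35*A^7 - 21*A^3 - 7*A^-1 - A^-5
  A^7 * (9*d^6) = 9*A^19 + 54*A^15 + 135*A^11 + 180*A^7 + 135*A^3 + 54*A^-1 + 9*A^-5
  A^5 * (36*d^5) = -36*A^15 - 180*A^11 - 360*A^7 - 360*A^3 - 180*A^-1 - 36*A^-5
  A^3 * (84*d^4) = 84*A^11 + 336*A^7 + 504*A^3 + 336*A^-1 + 84*A^-5
  A^1 * (126*d^3) = -126*A^7 - 378*A^3 - 378*A^-1 - 126*A^-5
  A^-1 * (124*d^2 + 2*d^4) = 2*A^7 + 132*A^3 + 260*A^-1 + 132*A^-5 + 2*A^-9
  A^-3 * (75*d + 9*d^3) = -9*A^3 - 102*A^-1 - 102*A^-5 - 9*A^-9
  A^-5 * (21 + 15*d^2) = 15*A^-1 + 51*A^-5 + 15*A^-9
  A^-7 * (8*d + d^3) = -A^-1 - 11*A^-5 - 11*A^-9 - A^-13
  A^-9 * (d^2) = A^-5 + 2*A^-9 + A^-13
Summing the groups: <K> = -A^23 + 2*A^19 - 3*A^15 + 4*A^11 - 3*A^7 + 3*A^3 - 3*A^-1 + A^-5 - A^-9
Normalise by the writhe: (-A^3)^(-w) = (-A^3)^(3) = -A^9, so f(A) = -A^9 * <K> = A^32 - 2*A^28 + 3*A^24 - 4*A^20 + 3*A^16 - 3*A^12 + 3*A^8 - A^4 + 1.
Substitute A = t^(-1/4), i.e. A^e → t^(-e/4): V(t) = 1 - t^-1 + 3*t^-2 - 3*t^-3 + 3*t^-4 - 4*t^-5 + 3*t^-6 - 2*t^-7 + t^-8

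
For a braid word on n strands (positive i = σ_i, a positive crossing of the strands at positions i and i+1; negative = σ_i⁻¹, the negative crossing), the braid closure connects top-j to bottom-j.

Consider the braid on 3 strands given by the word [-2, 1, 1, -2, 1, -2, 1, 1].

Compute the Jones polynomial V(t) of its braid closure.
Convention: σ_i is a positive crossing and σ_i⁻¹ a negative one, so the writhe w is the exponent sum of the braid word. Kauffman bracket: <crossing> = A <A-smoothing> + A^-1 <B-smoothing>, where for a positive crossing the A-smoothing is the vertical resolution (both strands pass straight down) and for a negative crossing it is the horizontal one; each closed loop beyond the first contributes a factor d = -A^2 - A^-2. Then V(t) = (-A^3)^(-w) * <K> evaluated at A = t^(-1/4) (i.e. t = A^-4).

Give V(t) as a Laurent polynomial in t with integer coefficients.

Braid: s2^-1 s1 s1 s2^-1 s1 s2^-1 s1 s1 on 3 strands, 8 crossings.
Writhe w = (#positive) - (#negative) = 5 - 3 = 2.
Computing the Kauffman bracket via state sum. There are 2^8 = 256 states.
Each crossing splits two ways (0=vertical, 1=horizontal). The state's weight is A^(#A-smoothings - #B-smoothings) * d^(loops - 1).
Tabulate the states by total A-exponent and number of loops L (A-exp: L × count):
  A^8: L=4 ×1
  A^6: L=3 ×8
  A^4: L=2 ×26, L=4 ×2
  A^2: L=1 ×35, L=3 ×21
  A^0: L=2 ×63, L=4 ×7
  A^-2: L=3 ×55, L=5 ×1
  A^-4: L=4 ×28
  A^-6: L=5 ×8
  A^-8: L=6 ×1
Each group contributes A^e * Σ count * d^(L-1):
Powers of d = -A^2 - A^-2: d^2 = A^4 + 2 + A^-4; d^3 = -A^6 - 3*A^2 - 3*A^-2 - A^-6; d^4 = A^8 + 4*A^4 + 6 + 4*A^-4 + A^-8; d^5 = -A^10 - 5*A^6 - 10*A^2 - 10*A^-2 - 5*A^-6 - A^-10.
  A^8 * (d^3) = -A^14 - 3*A^10 - 3*A^6 - A^2
  A^6 * (8*d^2) = 8*A^10 + 16*A^6 + 8*A^2
  A^4 * (26*d + 2*d^3) = -2*A^10 - 32*A^6 - 32*A^2 - 2*A^-2
  A^2 * (35 + 21*d^2) = 21*A^6 + 77*A^2 + 21*A^-2
  A^0 * (63*d + 7*d^3) = -7*A^6 - 84*A^2 - 84*A^-2 - 7*A^-6
  A^-2 * (55*d^2 + d^4) = A^6 + 59*A^2 + 116*A^-2 + 59*A^-6 + A^-10
  A^-4 * (28*d^3) = -28*A^2 - 84*A^-2 - 84*A^-6 - 28*A^-10
  A^-6 * (8*d^4) = 8*A^2 + 32*A^-2 + 48*A^-6 + 32*A^-10 + 8*A^-14
  A^-8 * (d^5) = -A^2 - 5*A^-2 - 10*A^-6 - 10*A^-10 - 5*A^-14 - A^-18
Summing the groups: <K> = -A^14 + 3*A^10 - 4*A^6 + 6*A^2 - 6*A^-2 + 6*A^-6 - 5*A^-10 + 3*A^-14 - A^-18
Normalise by the writhe: (-A^3)^(-w) = (-A^3)^(-2) = A^-6, so f(A) = A^-6 * <K> = -A^8 + 3*A^4 - 4 + 6*A^-4 - 6*A^-8 + 6*A^-12 - 5*A^-16 + 3*A^-20 - A^-24.
Substitute A = t^(-1/4), i.e. A^e → t^(-e/4): V(t) = -t^6 + 3*t^5 - 5*t^4 + 6*t^3 - 6*t^2 + 6*t - 4 + 3*t^-1 - t^-2

Answer: -t^6 + 3*t^5 - 5*t^4 + 6*t^3 - 6*t^2 + 6*t - 4 + 3*t^-1 - t^-2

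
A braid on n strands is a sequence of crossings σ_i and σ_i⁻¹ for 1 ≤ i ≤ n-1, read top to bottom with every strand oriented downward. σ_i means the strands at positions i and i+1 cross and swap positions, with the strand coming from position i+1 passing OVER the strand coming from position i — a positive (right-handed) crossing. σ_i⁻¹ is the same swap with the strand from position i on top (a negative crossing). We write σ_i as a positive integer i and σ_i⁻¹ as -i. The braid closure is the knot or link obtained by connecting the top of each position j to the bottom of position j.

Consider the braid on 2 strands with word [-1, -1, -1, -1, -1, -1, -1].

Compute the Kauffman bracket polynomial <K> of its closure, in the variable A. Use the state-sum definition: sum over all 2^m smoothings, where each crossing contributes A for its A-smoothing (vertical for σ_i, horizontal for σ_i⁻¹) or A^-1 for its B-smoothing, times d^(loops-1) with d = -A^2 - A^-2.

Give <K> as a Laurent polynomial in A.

A^19 - A^15 + A^11 - A^7 + A^3 - A^-1 - A^-9

Derivation:
Braid: s1^-1 s1^-1 s1^-1 s1^-1 s1^-1 s1^-1 s1^-1 on 2 strands, 7 crossings.
Writhe w = (#positive) - (#negative) = 0 - 7 = -7.
State-sum expansion of <K>. There are 2^7 = 128 states.
For each crossing: s=0 is the vertical smoothing, s=1 horizontal. Crossing k contributes A^(sign_k * (1 - 2*s_k)); loop factor d = -A^2 - A^-2.
Tabulate the states by total A-exponent and number of loops L (A-exp: L × count):
  A^7: L=7 ×1
  A^5: L=6 ×7
  A^3: L=5 ×21
  A^1: L=4 ×35
  A^-1: L=3 ×35
  A^-3: L=2 ×21
  A^-5: L=1 ×7
  A^-7: L=2 ×1
Each group contributes A^e * Σ count * d^(L-1):
Powers of d = -A^2 - A^-2: d^2 = A^4 + 2 + A^-4; d^3 = -A^6 - 3*A^2 - 3*A^-2 - A^-6; d^4 = A^8 + 4*A^4 + 6 + 4*A^-4 + A^-8; d^5 = -A^10 - 5*A^6 - 10*A^2 - 10*A^-2 - 5*A^-6 - A^-10; d^6 = A^12 + 6*A^8 + 15*A^4 + 20 + 15*A^-4 + 6*A^-8 + A^-12.
  A^7 * (d^6) = A^19 + 6*A^15 + 15*A^11 + 20*A^7 + 15*A^3 + 6*A^-1 + A^-5
  A^5 * (7*d^5) = -7*A^15 - 35*A^11 - 70*A^7 - 70*A^3 - 35*A^-1 - 7*A^-5
  A^3 * (21*d^4) = 21*A^11 + 84*A^7 + 126*A^3 + 84*A^-1 + 21*A^-5
  A^1 * (35*d^3) = -35*A^7 - 105*A^3 - 105*A^-1 - 35*A^-5
  A^-1 * (35*d^2) = 35*A^3 + 70*A^-1 + 35*A^-5
  A^-3 * (21*d) = -21*A^-1 - 21*A^-5
  A^-5 * (7) = 7*A^-5
  A^-7 * (d) = -A^-5 - A^-9
Summing the groups: <K> = A^19 - A^15 + A^11 - A^7 + A^3 - A^-1 - A^-9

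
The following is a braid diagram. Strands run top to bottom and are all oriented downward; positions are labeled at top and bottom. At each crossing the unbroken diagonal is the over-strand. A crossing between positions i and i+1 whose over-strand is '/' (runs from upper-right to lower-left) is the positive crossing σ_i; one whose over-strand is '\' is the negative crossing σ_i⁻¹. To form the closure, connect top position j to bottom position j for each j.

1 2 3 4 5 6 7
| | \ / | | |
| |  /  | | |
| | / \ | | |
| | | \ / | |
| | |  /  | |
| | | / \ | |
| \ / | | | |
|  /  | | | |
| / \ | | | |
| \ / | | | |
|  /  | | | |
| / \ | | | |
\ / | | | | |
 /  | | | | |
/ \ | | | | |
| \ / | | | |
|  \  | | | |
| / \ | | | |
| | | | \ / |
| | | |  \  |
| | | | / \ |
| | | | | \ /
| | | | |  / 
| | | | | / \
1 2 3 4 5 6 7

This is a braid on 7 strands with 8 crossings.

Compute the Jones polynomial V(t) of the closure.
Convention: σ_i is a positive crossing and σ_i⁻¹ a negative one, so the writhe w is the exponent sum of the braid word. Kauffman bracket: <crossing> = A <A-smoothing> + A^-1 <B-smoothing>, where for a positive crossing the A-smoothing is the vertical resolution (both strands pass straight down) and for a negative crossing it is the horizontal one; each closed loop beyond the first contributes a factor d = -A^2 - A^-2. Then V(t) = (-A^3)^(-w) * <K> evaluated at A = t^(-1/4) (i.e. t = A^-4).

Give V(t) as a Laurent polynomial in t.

Reading the diagram top to bottom ('/'-over between positions i,i+1 = s_i, '\'-over = s_i^-1): braid word = s3 s4 s2 s2 s1 s2^-1 s5^-1 s6.
The presented braid s3 s4 s2 s2 s1 s2^-1 s5^-1 s6 on 7 strands reduces by inverse Markov moves (closure unchanged at each step):
  Destabilize: the word has the form β·s6 where s6 occurs only as the final letter (β ∈ B_6); drop it and the last strand → 6 strands.
  Destabilize: the word has the form β·s5^-1 where s5^-1 occurs only as the final letter (β ∈ B_5); drop it and the last strand → 5 strands.
Reduced to β = s3 s4 s2 s2 s1 s2^-1 on 5 strands, 6 crossings.
Compute on β:
Braid: s3 s4 s2 s2 s1 s2^-1 on 5 strands, 6 crossings.
Writhe w = (#positive) - (#negative) = 5 - 1 = 4.
Enumerate smoothing states for the bracket polynomial. There are 2^6 = 64 states.
Smooth each crossing (0=||, 1=⌣⌢); contribution A^(Σ sign_k(1-2s_k)) * d^(L-1).
Tabulate the states by total A-exponent and number of loops L (A-exp: L × count):
  A^6: L=4 ×1
  A^4: L=3 ×3, L=5 ×3
  A^2: L=2 ×3, L=4 ×11, L=6 ×1
  A^0: L=1 ×1, L=3 ×15, L=5 ×4
  A^-2: L=2 ×9, L=4 ×6
  A^-4: L=1 ×2, L=3 ×4
  A^-6: L=2 ×1
Each group contributes A^e * Σ count * d^(L-1):
Powers of d = -A^2 - A^-2: d^2 = A^4 + 2 + A^-4; d^3 = -A^6 - 3*A^2 - 3*A^-2 - A^-6; d^4 = A^8 + 4*A^4 + 6 + 4*A^-4 + A^-8; d^5 = -A^10 - 5*A^6 - 10*A^2 - 10*A^-2 - 5*A^-6 - A^-10.
  A^6 * (d^3) = -A^12 - 3*A^8 - 3*A^4 - 1
  A^4 * (3*d^2 + 3*d^4) = 3*A^12 + 15*A^8 + 24*A^4 + 15 + 3*A^-4
  A^2 * (3*d + 11*d^3 + d^5) = -A^12 - 16*A^8 - 46*A^4 - 46 - 16*A^-4 - A^-8
  A^0 * (1 + 15*d^2 + 4*d^4) = 4*A^8 + 31*A^4 + 55 + 31*A^-4 + 4*A^-8
  A^-2 * (9*d + 6*d^3) = -6*A^4 - 27 - 27*A^-4 - 6*A^-8
  A^-4 * (2 + 4*d^2) = 4 + 10*A^-4 + 4*A^-8
  A^-6 * (d) = -A^-4 - A^-8
Summing the groups: <K> = A^12
Normalise by the writhe: (-A^3)^(-w) = (-A^3)^(-4) = A^-12, so f(A) = A^-12 * <K> = 1.
Substitute A = t^(-1/4), i.e. A^e → t^(-e/4): V(t) = 1

Answer: 1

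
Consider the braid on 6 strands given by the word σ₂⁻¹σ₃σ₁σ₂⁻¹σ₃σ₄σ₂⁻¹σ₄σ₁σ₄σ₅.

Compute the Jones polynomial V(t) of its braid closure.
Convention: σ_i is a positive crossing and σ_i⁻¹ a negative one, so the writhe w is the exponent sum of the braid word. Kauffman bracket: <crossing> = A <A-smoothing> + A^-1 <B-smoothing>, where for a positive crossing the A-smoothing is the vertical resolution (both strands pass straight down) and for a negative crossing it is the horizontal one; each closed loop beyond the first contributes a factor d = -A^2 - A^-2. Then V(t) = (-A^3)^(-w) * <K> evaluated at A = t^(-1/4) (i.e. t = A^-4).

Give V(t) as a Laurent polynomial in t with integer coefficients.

The presented braid s2^-1 s3 s1 s2^-1 s3 s4 s2^-1 s4 s1 s4 s5 on 6 strands reduces by inverse Markov moves (closure unchanged at each step):
  Destabilize: the word has the form β·s5 where s5 occurs only as the final letter (β ∈ B_5); drop it and the last strand → 5 strands.
Reduced to β = s2^-1 s3 s1 s2^-1 s3 s4 s2^-1 s4 s1 s4 on 5 strands, 10 crossings.
Compute on β:
Braid: s2^-1 s3 s1 s2^-1 s3 s4 s2^-1 s4 s1 s4 on 5 strands, 10 crossings.
Writhe w = (#positive) - (#negative) = 7 - 3 = 4.
Computing the Kauffman bracket via state sum. There are 2^10 = 1024 states.
For each crossing: s=0 is the vertical smoothing, s=1 horizontal. Crossing k contributes A^(sign_k * (1 - 2*s_k)); loop factor d = -A^2 - A^-2.
Tabulate the states by total A-exponent and number of loops L (A-exp: L × count):
  A^10: L=6 ×1
  A^8: L=5 ×10
  A^6: L=4 ×42, L=6 ×3
  A^4: L=3 ×95, L=5 ×24, L=7 ×1
  A^2: L=2 ×117, L=4 ×86, L=6 ×7
  A^0: L=1 ×63, L=3 ×157, L=5 ×32
  A^-2: L=2 ×120, L=4 ×87, L=6 ×3
  A^-4: L=3 ×99, L=5 ×21
  A^-6: L=4 ×43, L=6 ×2
  A^-8: L=5 ×10
  A^-10: L=6 ×1
Each group contributes A^e * Σ count * d^(L-1):
Powers of d = -A^2 - A^-2: d^2 = A^4 + 2 + A^-4; d^3 = -A^6 - 3*A^2 - 3*A^-2 - A^-6; d^4 = A^8 + 4*A^4 + 6 + 4*A^-4 + A^-8; d^5 = -A^10 - 5*A^6 - 10*A^2 - 10*A^-2 - 5*A^-6 - A^-10; d^6 = A^12 + 6*A^8 + 15*A^4 + 20 + 15*A^-4 + 6*A^-8 + A^-12.
  A^10 * (d^5) = -A^20 - 5*A^16 - 10*A^12 - 10*A^8 - 5*A^4 - 1
  A^8 * (10*d^4) = 10*A^16 + 40*A^12 + 60*A^8 + 40*A^4 + 10
  A^6 * (42*d^3 + 3*d^5) = -3*A^16 - 57*A^12 - 156*A^8 - 156*A^4 - 57 - 3*A^-4
  A^4 * (95*d^2 + 24*d^4 + d^6) = A^16 + 30*A^12 + 206*A^8 + 354*A^4 + 206 + 30*A^-4 + A^-8
  A^2 * (117*d + 86*d^3 + 7*d^5) = -7*A^12 - 121*A^8 - 445*A^4 - 445 - 121*A^-4 - 7*A^-8
  A^0 * (63 + 157*d^2 + 32*d^4) = 32*A^8 + 285*A^4 + 569 + 285*A^-4 + 32*A^-8
  A^-2 * (120*d + 87*d^3 + 3*d^5) = -3*A^8 - 102*A^4 - 411 - 411*A^-4 - 102*A^-8 - 3*A^-12
  A^-4 * (99*d^2 + 21*d^4) = 21*A^4 + 183 + 324*A^-4 + 183*A^-8 + 21*A^-12
  A^-6 * (43*d^3 + 2*d^5) = -2*A^4 - 53 - 149*A^-4 - 149*A^-8 - 53*A^-12 - 2*A^-16
  A^-8 * (10*d^4) = 10 + 40*A^-4 + 60*A^-8 + 40*A^-12 + 10*A^-16
  A^-10 * (d^5) = -1 - 5*A^-4 - 10*A^-8 - 10*A^-12 - 5*A^-16 - A^-20
Summing the groups: <K> = -A^20 + 3*A^16 - 4*A^12 + 8*A^8 - 10*A^4 + 10 - 10*A^-4 + 8*A^-8 - 5*A^-12 + 3*A^-16 - A^-20
Normalise by the writhe: (-A^3)^(-w) = (-A^3)^(-4) = A^-12, so f(A) = A^-12 * <K> = -A^8 + 3*A^4 - 4 + 8*A^-4 - 10*A^-8 + 10*A^-12 - 10*A^-16 + 8*A^-20 - 5*A^-24 + 3*A^-28 - A^-32.
Substitute A = t^(-1/4), i.e. A^e → t^(-e/4): V(t) = -t^8 + 3*t^7 - 5*t^6 + 8*t^5 - 10*t^4 + 10*t^3 - 10*t^2 + 8*t - 4 + 3*t^-1 - t^-2

Answer: -t^8 + 3*t^7 - 5*t^6 + 8*t^5 - 10*t^4 + 10*t^3 - 10*t^2 + 8*t - 4 + 3*t^-1 - t^-2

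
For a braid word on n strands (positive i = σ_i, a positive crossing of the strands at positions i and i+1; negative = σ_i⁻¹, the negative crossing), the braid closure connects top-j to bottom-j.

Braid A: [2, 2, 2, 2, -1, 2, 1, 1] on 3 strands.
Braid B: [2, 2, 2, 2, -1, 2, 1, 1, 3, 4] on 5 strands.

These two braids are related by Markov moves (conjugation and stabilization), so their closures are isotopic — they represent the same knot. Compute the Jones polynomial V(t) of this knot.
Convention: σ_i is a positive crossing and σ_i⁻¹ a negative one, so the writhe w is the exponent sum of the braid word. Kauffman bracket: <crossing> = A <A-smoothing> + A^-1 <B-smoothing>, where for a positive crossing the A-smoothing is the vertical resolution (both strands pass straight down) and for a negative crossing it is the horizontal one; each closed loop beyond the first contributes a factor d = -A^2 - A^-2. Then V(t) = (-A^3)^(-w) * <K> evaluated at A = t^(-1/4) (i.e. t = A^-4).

Markov-equivalent braids have isotopic closures, hence identical knot invariants. Strip the Markov moves from each word to reach a common short braid β, then compute V(t) once on β.
Braid A: s2 s2 s2 s2 s1^-1 s2 s1 s1 on 3 strands has no conjugating prefix/suffix or stabilization to strip; take β = s2 s2 s2 s2 s1^-1 s2 s1 s1.
Braid B: s2 s2 s2 s2 s1^-1 s2 s1 s1 s3 s4 on 5 strands reduces by inverse Markov moves (closure unchanged at each step):
  Destabilize: the word has the form β·s4 where s4 occurs only as the final letter (β ∈ B_4); drop it and the last strand → 4 strands.
  Destabilize: the word has the form β·s3 where s3 occurs only as the final letter (β ∈ B_3); drop it and the last strand → 3 strands.
Reduced to β = s2 s2 s2 s2 s1^-1 s2 s1 s1 on 3 strands, 8 crossings.
Both give the same β = s2 s2 s2 s2 s1^-1 s2 s1 s1 on 3 strands, so one state sum suffices:
Braid: s2 s2 s2 s2 s1^-1 s2 s1 s1 on 3 strands, 8 crossings.
Writhe w = (#positive) - (#negative) = 7 - 1 = 6.
Enumerate smoothing states for the bracket polynomial. There are 2^8 = 256 states.
Each crossing splits two ways (0=vertical, 1=horizontal). The state's weight is A^(#A-smoothings - #B-smoothings) * d^(loops - 1).
Tabulate the states by total A-exponent and number of loops L (A-exp: L × count):
  A^8: L=2 ×1
  A^6: L=1 ×5, L=3 ×3
  A^4: L=2 ×27, L=4 ×1
  A^2: L=1 ×18, L=3 ×38
  A^0: L=2 ×41, L=4 ×29
  A^-2: L=3 ×44, L=5 ×12
  A^-4: L=4 ×26, L=6 ×2
  A^-6: L=5 ×8
  A^-8: L=6 ×1
Each group contributes A^e * Σ count * d^(L-1):
Powers of d = -A^2 - A^-2: d^2 = A^4 + 2 + A^-4; d^3 = -A^6 - 3*A^2 - 3*A^-2 - A^-6; d^4 = A^8 + 4*A^4 + 6 + 4*A^-4 + A^-8; d^5 = -A^10 - 5*A^6 - 10*A^2 - 10*A^-2 - 5*A^-6 - A^-10.
  A^8 * (d) = -A^10 - A^6
  A^6 * (5 + 3*d^2) = 3*A^10 + 11*A^6 + 3*A^2
  A^4 * (27*d + d^3) = -A^10 - 30*A^6 - 30*A^2 - A^-2
  A^2 * (18 + 38*d^2) = 38*A^6 + 94*A^2 + 38*A^-2
  A^0 * (41*d + 29*d^3) = -29*A^6 - 128*A^2 - 128*A^-2 - 29*A^-6
  A^-2 * (44*d^2 + 12*d^4) = 12*A^6 + 92*A^2 + 160*A^-2 + 92*A^-6 + 12*A^-10
  A^-4 * (26*d^3 + 2*d^5) = -2*A^6 - 36*A^2 - 98*A^-2 - 98*A^-6 - 36*A^-10 - 2*A^-14
  A^-6 * (8*d^4) = 8*A^2 + 32*A^-2 + 48*A^-6 + 32*A^-10 + 8*A^-14
  A^-8 * (d^5) = -A^2 - 5*A^-2 - 10*A^-6 - 10*A^-10 - 5*A^-14 - A^-18
Summing the groups: <K> = A^10 - A^6 + 2*A^2 - 2*A^-2 + 3*A^-6 - 2*A^-10 + A^-14 - A^-18
Normalise by the writhe: (-A^3)^(-w) = (-A^3)^(-6) = A^-18, so f(A) = A^-18 * <K> = A^-8 - A^-12 + 2*A^-16 - 2*A^-20 + 3*A^-24 - 2*A^-28 + A^-32 - A^-36.
Substitute A = t^(-1/4), i.e. A^e → t^(-e/4): V(t) = -t^9 + t^8 - 2*t^7 + 3*t^6 - 2*t^5 + 2*t^4 - t^3 + t^2

Answer: -t^9 + t^8 - 2*t^7 + 3*t^6 - 2*t^5 + 2*t^4 - t^3 + t^2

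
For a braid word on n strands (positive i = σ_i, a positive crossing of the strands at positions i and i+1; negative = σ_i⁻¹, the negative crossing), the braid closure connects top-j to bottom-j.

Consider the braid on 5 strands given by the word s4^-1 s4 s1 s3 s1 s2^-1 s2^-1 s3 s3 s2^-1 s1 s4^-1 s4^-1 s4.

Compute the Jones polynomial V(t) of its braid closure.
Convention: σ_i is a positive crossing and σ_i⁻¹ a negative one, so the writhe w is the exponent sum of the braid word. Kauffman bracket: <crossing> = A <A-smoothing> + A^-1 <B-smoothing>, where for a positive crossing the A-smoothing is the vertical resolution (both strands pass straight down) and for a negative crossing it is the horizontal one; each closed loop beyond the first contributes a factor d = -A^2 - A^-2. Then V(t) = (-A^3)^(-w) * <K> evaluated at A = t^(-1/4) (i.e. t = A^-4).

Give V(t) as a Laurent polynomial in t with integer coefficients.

t^7 - 3*t^6 + 4*t^5 - 6*t^4 + 7*t^3 - 6*t^2 + 6*t - 3 + 2*t^-1 - t^-2

Derivation:
The presented braid s4^-1 s4 s1 s3 s1 s2^-1 s2^-1 s3 s3 s2^-1 s1 s4^-1 s4^-1 s4 on 5 strands reduces by inverse Markov moves (closure unchanged at each step):
  Deconjugate: the word is γ·β·γ⁻¹ with γ = s4^-1 s4 (prefix) and γ⁻¹ = s4^-1 s4 (suffix); strip both.
  Destabilize: the word has the form β·s4^-1 where s4^-1 occurs only as the final letter (β ∈ B_4); drop it and the last strand → 4 strands.
Reduced to β = s1 s3 s1 s2^-1 s2^-1 s3 s3 s2^-1 s1 on 4 strands, 9 crossings.
Compute on β:
Braid: s1 s3 s1 s2^-1 s2^-1 s3 s3 s2^-1 s1 on 4 strands, 9 crossings.
Writhe w = (#positive) - (#negative) = 6 - 3 = 3.
State-sum expansion of <K>. There are 2^9 = 512 states.
Smooth each crossing (0=||, 1=⌣⌢); contribution A^(Σ sign_k(1-2s_k)) * d^(L-1).
Tabulate the states by total A-exponent and number of loops L (A-exp: L × count):
  A^9: L=5 ×1
  A^7: L=4 ×9
  A^5: L=3 ×32, L=5 ×4
  A^3: L=2 ×55, L=4 ×28, L=6 ×1
  A^1: L=1 ×39, L=3 ×77, L=5 ×10
  A^-1: L=2 ×81, L=4 ×44, L=6 ×1
  A^-3: L=3 ×73, L=5 ×11
  A^-5: L=4 ×35, L=6 ×1
  A^-7: L=5 ×9
  A^-9: L=6 ×1
Each group contributes A^e * Σ count * d^(L-1):
Powers of d = -A^2 - A^-2: d^2 = A^4 + 2 + A^-4; d^3 = -A^6 - 3*A^2 - 3*A^-2 - A^-6; d^4 = A^8 + 4*A^4 + 6 + 4*A^-4 + A^-8; d^5 = -A^10 - 5*A^6 - 10*A^2 - 10*A^-2 - 5*A^-6 - A^-10.
  A^9 * (d^4) = A^17 + 4*A^13 + 6*A^9 + 4*A^5 + A
  A^7 * (9*d^3) = -9*A^13 - 27*A^9 - 27*A^5 - 9*A
  A^5 * (32*d^2 + 4*d^4) = 4*A^13 + 48*A^9 + 88*A^5 + 48*A + 4*A^-3
  A^3 * (55*d + 28*d^3 + d^5) = -A^13 - 33*A^9 - 149*A^5 - 149*A - 33*A^-3 - A^-7
  A^1 * (39 + 77*d^2 + 10*d^4) = 10*A^9 + 117*A^5 + 253*A + 117*A^-3 + 10*A^-7
  A^-1 * (81*d + 44*d^3 + d^5) = -A^9 - 49*A^5 - 223*A - 223*A^-3 - 49*A^-7 - A^-11
  A^-3 * (73*d^2 + 11*d^4) = 11*A^5 + 117*A + 212*A^-3 + 117*A^-7 + 11*A^-11
  A^-5 * (35*d^3 + d^5) = -A^5 - 40*A - 115*A^-3 - 115*A^-7 - 40*A^-11 - A^-15
  A^-7 * (9*d^4) = 9*A + 36*A^-3 + 54*A^-7 + 36*A^-11 + 9*A^-15
  A^-9 * (d^5) = -A - 5*A^-3 - 10*A^-7 - 10*A^-11 - 5*A^-15 - A^-19
Summing the groups: <K> = A^17 - 2*A^13 + 3*A^9 - 6*A^5 + 6*A - 7*A^-3 + 6*A^-7 - 4*A^-11 + 3*A^-15 - A^-19
Normalise by the writhe: (-A^3)^(-w) = (-A^3)^(-3) = -A^-9, so f(A) = -A^-9 * <K> = -A^8 + 2*A^4 - 3 + 6*A^-4 - 6*A^-8 + 7*A^-12 - 6*A^-16 + 4*A^-20 - 3*A^-24 + A^-28.
Substitute A = t^(-1/4), i.e. A^e → t^(-e/4): V(t) = t^7 - 3*t^6 + 4*t^5 - 6*t^4 + 7*t^3 - 6*t^2 + 6*t - 3 + 2*t^-1 - t^-2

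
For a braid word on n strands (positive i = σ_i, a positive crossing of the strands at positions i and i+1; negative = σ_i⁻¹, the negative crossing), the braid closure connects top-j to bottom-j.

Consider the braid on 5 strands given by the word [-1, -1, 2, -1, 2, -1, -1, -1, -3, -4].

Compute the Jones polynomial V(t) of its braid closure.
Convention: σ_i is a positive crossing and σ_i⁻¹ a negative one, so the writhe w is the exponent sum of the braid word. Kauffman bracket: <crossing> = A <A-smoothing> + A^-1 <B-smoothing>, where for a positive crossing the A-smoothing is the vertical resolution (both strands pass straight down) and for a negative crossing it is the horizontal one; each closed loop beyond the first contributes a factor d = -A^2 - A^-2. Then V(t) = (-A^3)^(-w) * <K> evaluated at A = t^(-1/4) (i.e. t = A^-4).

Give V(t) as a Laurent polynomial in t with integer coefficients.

1 - t^-1 + 2*t^-2 - 2*t^-3 + 3*t^-4 - 3*t^-5 + 2*t^-6 - 2*t^-7 + t^-8

Derivation:
The presented braid s1^-1 s1^-1 s2 s1^-1 s2 s1^-1 s1^-1 s1^-1 s3^-1 s4^-1 on 5 strands reduces by inverse Markov moves (closure unchanged at each step):
  Destabilize: the word has the form β·s4^-1 where s4^-1 occurs only as the final letter (β ∈ B_4); drop it and the last strand → 4 strands.
  Destabilize: the word has the form β·s3^-1 where s3^-1 occurs only as the final letter (β ∈ B_3); drop it and the last strand → 3 strands.
Reduced to β = s1^-1 s1^-1 s2 s1^-1 s2 s1^-1 s1^-1 s1^-1 on 3 strands, 8 crossings.
Compute on β:
Braid: s1^-1 s1^-1 s2 s1^-1 s2 s1^-1 s1^-1 s1^-1 on 3 strands, 8 crossings.
Writhe w = (#positive) - (#negative) = 2 - 6 = -4.
Computing the Kauffman bracket via state sum. There are 2^8 = 256 states.
For each crossing: s=0 is the vertical smoothing, s=1 horizontal. Crossing k contributes A^(sign_k * (1 - 2*s_k)); loop factor d = -A^2 - A^-2.
Tabulate the states by total A-exponent and number of loops L (A-exp: L × count):
  A^8: L=7 ×1
  A^6: L=6 ×8
  A^4: L=5 ×28
  A^2: L=4 ×55, L=6 ×1
  A^0: L=3 ×65, L=5 ×5
  A^-2: L=2 ×46, L=4 ×10
  A^-4: L=1 ×17, L=3 ×11
  A^-6: L=2 ×8
  A^-8: L=3 ×1
Each group contributes A^e * Σ count * d^(L-1):
Powers of d = -A^2 - A^-2: d^2 = A^4 + 2 + A^-4; d^3 = -A^6 - 3*A^2 - 3*A^-2 - A^-6; d^4 = A^8 + 4*A^4 + 6 + 4*A^-4 + A^-8; d^5 = -A^10 - 5*A^6 - 10*A^2 - 10*A^-2 - 5*A^-6 - A^-10; d^6 = A^12 + 6*A^8 + 15*A^4 + 20 + 15*A^-4 + 6*A^-8 + A^-12.
  A^8 * (d^6) = A^20 + 6*A^16 + 15*A^12 + 20*A^8 + 15*A^4 + 6 + A^-4
  A^6 * (8*d^5) = -8*A^16 - 40*A^12 - 80*A^8 - 80*A^4 - 40 - 8*A^-4
  A^4 * (28*d^4) = 28*A^12 + 112*A^8 + 168*A^4 + 112 + 28*A^-4
  A^2 * (55*d^3 + d^5) = -A^12 - 60*A^8 - 175*A^4 - 175 - 60*A^-4 - A^-8
  A^0 * (65*d^2 + 5*d^4) = 5*A^8 + 85*A^4 + 160 + 85*A^-4 + 5*A^-8
  A^-2 * (46*d + 10*d^3) = -10*A^4 - 76 - 76*A^-4 - 10*A^-8
  A^-4 * (17 + 11*d^2) = 11 + 39*A^-4 + 11*A^-8
  A^-6 * (8*d) = -8*A^-4 - 8*A^-8
  A^-8 * (d^2) = A^-4 + 2*A^-8 + A^-12
Summing the groups: <K> = A^20 - 2*A^16 + 2*A^12 - 3*A^8 + 3*A^4 - 2 + 2*A^-4 - A^-8 + A^-12
Normalise by the writhe: (-A^3)^(-w) = (-A^3)^(4) = A^12, so f(A) = A^12 * <K> = A^32 - 2*A^28 + 2*A^24 - 3*A^20 + 3*A^16 - 2*A^12 + 2*A^8 - A^4 + 1.
Substitute A = t^(-1/4), i.e. A^e → t^(-e/4): V(t) = 1 - t^-1 + 2*t^-2 - 2*t^-3 + 3*t^-4 - 3*t^-5 + 2*t^-6 - 2*t^-7 + t^-8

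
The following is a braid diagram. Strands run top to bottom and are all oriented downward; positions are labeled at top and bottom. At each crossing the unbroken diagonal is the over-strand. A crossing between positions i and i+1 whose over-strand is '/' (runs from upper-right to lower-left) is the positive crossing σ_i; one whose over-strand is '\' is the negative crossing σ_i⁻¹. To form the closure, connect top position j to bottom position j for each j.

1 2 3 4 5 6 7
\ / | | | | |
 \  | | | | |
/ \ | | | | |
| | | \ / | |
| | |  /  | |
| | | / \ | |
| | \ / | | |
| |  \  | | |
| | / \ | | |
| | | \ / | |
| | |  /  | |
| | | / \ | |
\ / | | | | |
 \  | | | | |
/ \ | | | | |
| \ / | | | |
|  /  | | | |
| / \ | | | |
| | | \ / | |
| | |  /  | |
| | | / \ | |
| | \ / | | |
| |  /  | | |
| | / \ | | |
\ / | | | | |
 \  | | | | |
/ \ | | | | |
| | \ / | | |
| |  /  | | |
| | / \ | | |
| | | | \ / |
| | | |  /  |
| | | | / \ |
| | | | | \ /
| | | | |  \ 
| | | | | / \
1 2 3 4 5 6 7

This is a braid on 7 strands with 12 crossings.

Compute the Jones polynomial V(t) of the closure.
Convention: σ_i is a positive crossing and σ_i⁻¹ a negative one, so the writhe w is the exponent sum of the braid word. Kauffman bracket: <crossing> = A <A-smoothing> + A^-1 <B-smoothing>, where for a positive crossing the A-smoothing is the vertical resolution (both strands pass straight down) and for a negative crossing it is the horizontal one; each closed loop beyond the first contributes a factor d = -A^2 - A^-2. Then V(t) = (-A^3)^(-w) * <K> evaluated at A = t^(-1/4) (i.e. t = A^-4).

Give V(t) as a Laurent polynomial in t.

Reading the diagram top to bottom ('/'-over between positions i,i+1 = s_i, '\'-over = s_i^-1): braid word = s1^-1 s4 s3^-1 s4 s1^-1 s2 s4 s3 s1^-1 s3 s5 s6^-1.
The presented braid s1^-1 s4 s3^-1 s4 s1^-1 s2 s4 s3 s1^-1 s3 s5 s6^-1 on 7 strands reduces by inverse Markov moves (closure unchanged at each step):
  Destabilize: the word has the form β·s6^-1 where s6^-1 occurs only as the final letter (β ∈ B_6); drop it and the last strand → 6 strands.
  Destabilize: the word has the form β·s5 where s5 occurs only as the final letter (β ∈ B_5); drop it and the last strand → 5 strands.
Reduced to β = s1^-1 s4 s3^-1 s4 s1^-1 s2 s4 s3 s1^-1 s3 on 5 strands, 10 crossings.
Compute on β:
Braid: s1^-1 s4 s3^-1 s4 s1^-1 s2 s4 s3 s1^-1 s3 on 5 strands, 10 crossings.
Writhe w = (#positive) - (#negative) = 6 - 4 = 2.
State-sum expansion of <K>. There are 2^10 = 1024 states.
For each crossing: s=0 is the vertical smoothing, s=1 horizontal. Crossing k contributes A^(sign_k * (1 - 2*s_k)); loop factor d = -A^2 - A^-2.
Tabulate the states by total A-exponent and number of loops L (A-exp: L × count):
  A^10: L=5 ×1
  A^8: L=4 ×7, L=6 ×3
  A^6: L=3 ×18, L=5 ×26, L=7 ×1
  A^4: L=2 ×21, L=4 ×85, L=6 ×14
  A^2: L=1 ×9, L=3 ×137, L=5 ×62, L=7 ×2
  A^0: L=2 ×105, L=4 ×132, L=6 ×15
  A^-2: L=1 ×30, L=3 ×132, L=5 ×47, L=7 ×1
  A^-4: L=2 ×49, L=4 ×65, L=6 ×6
  A^-6: L=3 ×31, L=5 ×14
  A^-8: L=4 ×9, L=6 ×1
  A^-10: L=5 ×1
Each group contributes A^e * Σ count * d^(L-1):
Powers of d = -A^2 - A^-2: d^2 = A^4 + 2 + A^-4; d^3 = -A^6 - 3*A^2 - 3*A^-2 - A^-6; d^4 = A^8 + 4*A^4 + 6 + 4*A^-4 + A^-8; d^5 = -A^10 - 5*A^6 - 10*A^2 - 10*A^-2 - 5*A^-6 - A^-10; d^6 = A^12 + 6*A^8 + 15*A^4 + 20 + 15*A^-4 + 6*A^-8 + A^-12.
  A^10 * (d^4) = A^18 + 4*A^14 + 6*A^10 + 4*A^6 + A^2
  A^8 * (7*d^3 + 3*d^5) = -3*A^18 - 22*A^14 - 51*A^10 - 51*A^6 - 22*A^2 - 3*A^-2
  A^6 * (18*d^2 + 26*d^4 + d^6) = A^18 + 32*A^14 + 137*A^10 + 212*A^6 + 137*A^2 + 32*A^-2 + A^-6
  A^4 * (21*d + 85*d^3 + 14*d^5) = -14*A^14 - 155*A^10 - 416*A^6 - 416*A^2 - 155*A^-2 - 14*A^-6
  A^2 * (9 + 137*d^2 + 62*d^4 + 2*d^6) = 2*A^14 + 74*A^10 + 415*A^6 + 695*A^2 + 415*A^-2 + 74*A^-6 + 2*A^-10
  A^0 * (105*d + 132*d^3 + 15*d^5) = -15*A^10 - 207*A^6 - 651*A^2 - 651*A^-2 - 207*A^-6 - 15*A^-10
  A^-2 * (30 + 132*d^2 + 47*d^4 + d^6) = A^10 + 53*A^6 + 335*A^2 + 596*A^-2 + 335*A^-6 + 53*A^-10 + A^-14
  A^-4 * (49*d + 65*d^3 + 6*d^5) = -6*A^6 - 95*A^2 - 304*A^-2 - 304*A^-6 - 95*A^-10 - 6*A^-14
  A^-6 * (31*d^2 + 14*d^4) = 14*A^2 + 87*A^-2 + 146*A^-6 + 87*A^-10 + 14*A^-14
  A^-8 * (9*d^3 + d^5) = -A^2 - 14*A^-2 - 37*A^-6 - 37*A^-10 - 14*A^-14 - A^-18
  A^-10 * (d^4) = A^-2 + 4*A^-6 + 6*A^-10 + 4*A^-14 + A^-18
Summing the groups: <K> = -A^18 + 2*A^14 - 3*A^10 + 4*A^6 - 3*A^2 + 4*A^-2 - 2*A^-6 + A^-10 - A^-14
Normalise by the writhe: (-A^3)^(-w) = (-A^3)^(-2) = A^-6, so f(A) = A^-6 * <K> = -A^12 + 2*A^8 - 3*A^4 + 4 - 3*A^-4 + 4*A^-8 - 2*A^-12 + A^-16 - A^-20.
Substitute A = t^(-1/4), i.e. A^e → t^(-e/4): V(t) = -t^5 + t^4 - 2*t^3 + 4*t^2 - 3*t + 4 - 3*t^-1 + 2*t^-2 - t^-3

Answer: -t^5 + t^4 - 2*t^3 + 4*t^2 - 3*t + 4 - 3*t^-1 + 2*t^-2 - t^-3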